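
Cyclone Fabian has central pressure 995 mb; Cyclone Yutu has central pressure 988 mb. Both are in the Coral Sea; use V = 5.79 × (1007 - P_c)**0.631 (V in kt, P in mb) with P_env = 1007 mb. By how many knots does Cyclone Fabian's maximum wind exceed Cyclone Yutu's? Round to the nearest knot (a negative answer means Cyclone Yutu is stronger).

Cyclone Fabian: ΔP = 12; V ≈ 5.79 × 12^0.631 ≈ 27.77 kt.
Cyclone Yutu: ΔP = 19; V ≈ 5.79 × 19^0.631 ≈ 37.12 kt.
Difference ≈ 27.77 − 37.12 = -9.35 → -9 kt.

-9 kt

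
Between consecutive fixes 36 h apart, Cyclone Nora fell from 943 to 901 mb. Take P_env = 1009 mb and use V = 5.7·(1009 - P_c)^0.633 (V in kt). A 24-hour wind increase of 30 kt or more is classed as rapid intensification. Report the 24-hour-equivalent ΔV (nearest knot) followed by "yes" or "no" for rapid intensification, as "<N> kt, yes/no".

V₁: ΔP = 66, V ≈ 5.7 × 66^0.633 ≈ 80.84 kt.
V₂: ΔP = 108, V ≈ 5.7 × 108^0.633 ≈ 110.42 kt.
ΔV over 36 h = 29.58 kt → 24 h equivalent = 29.58 × 24/36 ≈ 19.72 kt.
20 kt < 30 kt ⇒ not rapid intensification.

20 kt, no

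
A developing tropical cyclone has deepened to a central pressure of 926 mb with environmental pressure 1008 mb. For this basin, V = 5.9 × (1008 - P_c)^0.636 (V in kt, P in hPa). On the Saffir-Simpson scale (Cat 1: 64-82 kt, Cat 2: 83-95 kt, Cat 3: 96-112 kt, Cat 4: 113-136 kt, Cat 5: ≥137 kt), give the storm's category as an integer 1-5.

ΔP = 1008 − 926 = 82 mb.
V ≈ 5.9 × 82^0.636 = 5.9 × 16.49 ≈ 97 kt.
97 kt falls in the Category 3 band.

3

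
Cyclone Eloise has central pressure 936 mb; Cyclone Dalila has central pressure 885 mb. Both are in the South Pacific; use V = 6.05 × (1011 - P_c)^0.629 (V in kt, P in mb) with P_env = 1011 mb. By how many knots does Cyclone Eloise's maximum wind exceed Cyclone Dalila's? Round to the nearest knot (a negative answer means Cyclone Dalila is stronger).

Cyclone Eloise: ΔP = 75; V ≈ 6.05 × 75^0.629 ≈ 91.45 kt.
Cyclone Dalila: ΔP = 126; V ≈ 6.05 × 126^0.629 ≈ 126.73 kt.
Difference ≈ 91.45 − 126.73 = -35.28 → -35 kt.

-35 kt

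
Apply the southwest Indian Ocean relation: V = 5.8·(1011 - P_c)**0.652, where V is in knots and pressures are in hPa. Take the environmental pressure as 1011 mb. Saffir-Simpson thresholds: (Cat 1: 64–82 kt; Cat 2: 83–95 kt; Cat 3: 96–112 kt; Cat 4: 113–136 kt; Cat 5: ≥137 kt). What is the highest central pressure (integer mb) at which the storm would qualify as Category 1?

Category 1 begins at V = 64 kt.
Required ΔP = (64/5.8)^(1/0.652) = 11.034^1.534 ≈ 39.75 mb.
P_c ≤ 1011 − 39.75 = 971.25, so the highest integer P_c is 971 mb.

971 mb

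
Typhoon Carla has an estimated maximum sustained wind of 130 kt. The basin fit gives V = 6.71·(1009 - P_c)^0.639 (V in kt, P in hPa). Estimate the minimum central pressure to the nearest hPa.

ΔP = (V / 6.71)^(1/0.639) = (130/6.71)^1.565.
130/6.71 = 19.374; 19.374^1.565 ≈ 103.38 hPa.
P_c = 1009 − 103.38 = 905.62 ≈ 906 hPa.

906 hPa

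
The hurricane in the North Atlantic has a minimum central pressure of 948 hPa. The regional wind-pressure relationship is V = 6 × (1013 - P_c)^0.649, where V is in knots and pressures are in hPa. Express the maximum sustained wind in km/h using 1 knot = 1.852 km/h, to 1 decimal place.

ΔP = 1013 − 948 = 65 hPa.
V ≈ 6 × 65^0.649 = 6 × 15.017 ≈ 90.101 kt.
90.101 × 1.852 ≈ 166.87 km/h → 166.9 km/h.

166.9 km/h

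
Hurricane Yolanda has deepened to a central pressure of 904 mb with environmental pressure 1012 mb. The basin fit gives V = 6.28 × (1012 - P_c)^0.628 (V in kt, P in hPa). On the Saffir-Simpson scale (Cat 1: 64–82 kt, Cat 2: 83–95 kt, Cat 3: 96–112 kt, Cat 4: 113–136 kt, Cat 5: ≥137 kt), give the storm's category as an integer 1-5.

4

ΔP = 1012 − 904 = 108 mb.
V ≈ 6.28 × 108^0.628 = 6.28 × 18.92 ≈ 119 kt.
119 kt falls in the Category 4 band.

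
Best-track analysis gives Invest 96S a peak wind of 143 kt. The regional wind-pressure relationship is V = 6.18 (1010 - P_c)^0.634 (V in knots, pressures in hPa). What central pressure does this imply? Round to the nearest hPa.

ΔP = (V / 6.18)^(1/0.634) = (143/6.18)^1.577.
143/6.18 = 23.139; 23.139^1.577 ≈ 141.90 hPa.
P_c = 1010 − 141.90 = 868.10 ≈ 868 hPa.

868 hPa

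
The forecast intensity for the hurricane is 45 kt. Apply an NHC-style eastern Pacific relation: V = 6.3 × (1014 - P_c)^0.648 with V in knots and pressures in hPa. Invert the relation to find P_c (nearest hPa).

993 hPa

ΔP = (V / 6.3)^(1/0.648) = (45/6.3)^1.543.
45/6.3 = 7.143; 7.143^1.543 ≈ 20.78 hPa.
P_c = 1014 − 20.78 = 993.22 ≈ 993 hPa.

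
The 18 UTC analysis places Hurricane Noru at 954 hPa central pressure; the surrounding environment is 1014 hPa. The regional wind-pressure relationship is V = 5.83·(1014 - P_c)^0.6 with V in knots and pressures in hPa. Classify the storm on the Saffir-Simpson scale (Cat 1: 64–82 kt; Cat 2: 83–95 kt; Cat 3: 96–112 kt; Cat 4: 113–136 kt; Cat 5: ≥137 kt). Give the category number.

1

ΔP = 1014 − 954 = 60 hPa.
V ≈ 5.83 × 60^0.6 = 5.83 × 11.67 ≈ 68 kt.
68 kt falls in the Category 1 band.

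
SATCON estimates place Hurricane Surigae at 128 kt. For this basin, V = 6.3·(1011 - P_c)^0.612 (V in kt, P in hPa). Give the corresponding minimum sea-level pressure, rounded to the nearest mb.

874 mb

ΔP = (V / 6.3)^(1/0.612) = (128/6.3)^1.634.
128/6.3 = 20.317; 20.317^1.634 ≈ 137.10 mb.
P_c = 1011 − 137.10 = 873.90 ≈ 874 mb.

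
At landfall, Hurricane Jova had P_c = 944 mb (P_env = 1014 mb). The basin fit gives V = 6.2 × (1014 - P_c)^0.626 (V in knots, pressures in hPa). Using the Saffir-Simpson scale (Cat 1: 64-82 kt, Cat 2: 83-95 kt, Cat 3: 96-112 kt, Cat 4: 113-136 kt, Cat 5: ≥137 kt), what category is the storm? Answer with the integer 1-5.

ΔP = 1014 − 944 = 70 mb.
V ≈ 6.2 × 70^0.626 = 6.2 × 14.29 ≈ 89 kt.
89 kt falls in the Category 2 band.

2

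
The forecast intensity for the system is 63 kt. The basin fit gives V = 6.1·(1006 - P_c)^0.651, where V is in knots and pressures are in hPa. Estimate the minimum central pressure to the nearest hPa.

ΔP = (V / 6.1)^(1/0.651) = (63/6.1)^1.536.
63/6.1 = 10.328; 10.328^1.536 ≈ 36.11 hPa.
P_c = 1006 − 36.11 = 969.89 ≈ 970 hPa.

970 hPa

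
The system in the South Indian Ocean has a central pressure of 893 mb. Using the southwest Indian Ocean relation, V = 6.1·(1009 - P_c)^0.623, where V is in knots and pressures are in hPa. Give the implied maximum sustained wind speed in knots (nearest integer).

118 kt

ΔP = 1009 − 893 = 116 mb.
116^0.623 ≈ 19.327.
V ≈ 6.1 × 19.327 ≈ 117.9 kt.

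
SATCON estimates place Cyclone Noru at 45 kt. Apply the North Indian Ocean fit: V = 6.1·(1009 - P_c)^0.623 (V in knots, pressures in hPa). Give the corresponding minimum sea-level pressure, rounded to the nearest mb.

ΔP = (V / 6.1)^(1/0.623) = (45/6.1)^1.605.
45/6.1 = 7.377; 7.377^1.605 ≈ 24.72 mb.
P_c = 1009 − 24.72 = 984.28 ≈ 984 mb.

984 mb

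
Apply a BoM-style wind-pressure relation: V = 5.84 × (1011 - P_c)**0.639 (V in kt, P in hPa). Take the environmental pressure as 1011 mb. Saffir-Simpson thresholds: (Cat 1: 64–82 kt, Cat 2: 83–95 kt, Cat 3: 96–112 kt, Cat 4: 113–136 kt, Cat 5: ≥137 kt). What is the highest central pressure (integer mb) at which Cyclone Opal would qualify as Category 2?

Category 2 begins at V = 83 kt.
Required ΔP = (83/5.84)^(1/0.639) = 14.212^1.565 ≈ 63.66 mb.
P_c ≤ 1011 − 63.66 = 947.34, so the highest integer P_c is 947 mb.

947 mb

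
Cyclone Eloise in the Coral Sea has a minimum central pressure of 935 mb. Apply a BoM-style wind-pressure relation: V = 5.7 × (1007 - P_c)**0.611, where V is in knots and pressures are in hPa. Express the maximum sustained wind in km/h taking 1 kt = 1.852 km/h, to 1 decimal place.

144.0 km/h

ΔP = 1007 − 935 = 72 mb.
V ≈ 5.7 × 72^0.611 = 5.7 × 13.640 ≈ 77.751 kt.
77.751 × 1.852 ≈ 143.99 km/h → 144.0 km/h.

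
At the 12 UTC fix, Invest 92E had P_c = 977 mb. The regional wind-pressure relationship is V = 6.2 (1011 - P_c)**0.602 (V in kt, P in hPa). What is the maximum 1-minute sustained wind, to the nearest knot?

ΔP = 1011 − 977 = 34 mb.
34^0.602 ≈ 8.355.
V ≈ 6.2 × 8.355 ≈ 51.8 kt.

52 kt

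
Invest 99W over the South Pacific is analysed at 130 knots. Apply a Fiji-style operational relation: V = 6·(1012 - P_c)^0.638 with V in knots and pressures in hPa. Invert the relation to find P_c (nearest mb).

888 mb

ΔP = (V / 6)^(1/0.638) = (130/6)^1.567.
130/6 = 21.667; 21.667^1.567 ≈ 124.08 mb.
P_c = 1012 − 124.08 = 887.92 ≈ 888 mb.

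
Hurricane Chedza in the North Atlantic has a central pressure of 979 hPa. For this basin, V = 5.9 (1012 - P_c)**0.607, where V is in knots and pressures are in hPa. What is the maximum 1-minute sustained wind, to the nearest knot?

49 kt

ΔP = 1012 − 979 = 33 hPa.
33^0.607 ≈ 8.351.
V ≈ 5.9 × 8.351 ≈ 49.3 kt.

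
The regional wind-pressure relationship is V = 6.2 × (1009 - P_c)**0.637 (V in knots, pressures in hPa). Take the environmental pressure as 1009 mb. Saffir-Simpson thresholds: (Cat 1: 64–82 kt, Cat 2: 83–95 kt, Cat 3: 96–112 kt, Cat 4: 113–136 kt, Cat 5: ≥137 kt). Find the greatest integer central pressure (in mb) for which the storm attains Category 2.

Category 2 begins at V = 83 kt.
Required ΔP = (83/6.2)^(1/0.637) = 13.387^1.570 ≈ 58.71 mb.
P_c ≤ 1009 − 58.71 = 950.29, so the highest integer P_c is 950 mb.

950 mb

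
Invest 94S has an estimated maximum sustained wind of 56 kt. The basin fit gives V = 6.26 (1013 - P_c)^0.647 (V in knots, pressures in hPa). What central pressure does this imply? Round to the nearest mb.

ΔP = (V / 6.26)^(1/0.647) = (56/6.26)^1.546.
56/6.26 = 8.946; 8.946^1.546 ≈ 29.57 mb.
P_c = 1013 − 29.57 = 983.43 ≈ 983 mb.

983 mb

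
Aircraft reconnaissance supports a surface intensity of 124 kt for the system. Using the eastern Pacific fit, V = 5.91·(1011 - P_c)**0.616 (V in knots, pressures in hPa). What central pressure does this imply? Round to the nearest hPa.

871 hPa

ΔP = (V / 5.91)^(1/0.616) = (124/5.91)^1.623.
124/5.91 = 20.981; 20.981^1.623 ≈ 139.91 hPa.
P_c = 1011 − 139.91 = 871.09 ≈ 871 hPa.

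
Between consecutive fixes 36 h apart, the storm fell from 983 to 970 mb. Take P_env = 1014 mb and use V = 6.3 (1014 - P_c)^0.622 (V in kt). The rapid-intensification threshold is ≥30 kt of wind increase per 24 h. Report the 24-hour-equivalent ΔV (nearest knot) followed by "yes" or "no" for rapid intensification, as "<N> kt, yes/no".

9 kt, no

V₁: ΔP = 31, V ≈ 6.3 × 31^0.622 ≈ 53.33 kt.
V₂: ΔP = 44, V ≈ 6.3 × 44^0.622 ≈ 66.31 kt.
ΔV over 36 h = 12.98 kt → 24 h equivalent = 12.98 × 24/36 ≈ 8.65 kt.
9 kt < 30 kt ⇒ not rapid intensification.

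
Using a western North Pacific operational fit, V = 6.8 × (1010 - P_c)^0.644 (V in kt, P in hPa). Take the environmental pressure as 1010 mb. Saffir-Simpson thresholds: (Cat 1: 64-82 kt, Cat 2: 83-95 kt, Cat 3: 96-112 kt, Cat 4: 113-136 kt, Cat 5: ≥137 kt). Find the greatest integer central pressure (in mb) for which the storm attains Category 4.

931 mb

Category 4 begins at V = 113 kt.
Required ΔP = (113/6.8)^(1/0.644) = 16.618^1.553 ≈ 78.58 mb.
P_c ≤ 1010 − 78.58 = 931.42, so the highest integer P_c is 931 mb.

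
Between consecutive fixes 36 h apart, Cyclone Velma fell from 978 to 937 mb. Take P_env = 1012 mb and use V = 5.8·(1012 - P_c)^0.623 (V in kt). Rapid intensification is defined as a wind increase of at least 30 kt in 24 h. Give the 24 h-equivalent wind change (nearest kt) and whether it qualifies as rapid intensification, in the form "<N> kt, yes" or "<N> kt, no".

22 kt, no

V₁: ΔP = 34, V ≈ 5.8 × 34^0.623 ≈ 52.18 kt.
V₂: ΔP = 75, V ≈ 5.8 × 75^0.623 ≈ 85.43 kt.
ΔV over 36 h = 33.25 kt → 24 h equivalent = 33.25 × 24/36 ≈ 22.17 kt.
22 kt < 30 kt ⇒ not rapid intensification.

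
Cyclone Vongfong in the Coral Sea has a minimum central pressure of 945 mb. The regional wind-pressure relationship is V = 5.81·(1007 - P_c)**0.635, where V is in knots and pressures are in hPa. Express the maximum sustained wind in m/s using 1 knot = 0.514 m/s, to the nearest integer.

ΔP = 1007 − 945 = 62 mb.
V ≈ 5.81 × 62^0.635 = 5.81 × 13.746 ≈ 79.863 kt.
79.863 × 0.514 ≈ 41.05 m/s → 41 m/s.

41 m/s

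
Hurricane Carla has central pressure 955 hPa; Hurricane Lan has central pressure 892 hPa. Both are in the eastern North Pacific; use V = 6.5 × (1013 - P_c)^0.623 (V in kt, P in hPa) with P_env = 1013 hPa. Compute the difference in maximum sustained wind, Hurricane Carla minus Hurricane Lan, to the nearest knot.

-47 kt

Hurricane Carla: ΔP = 58; V ≈ 6.5 × 58^0.623 ≈ 81.57 kt.
Hurricane Lan: ΔP = 121; V ≈ 6.5 × 121^0.623 ≈ 128.97 kt.
Difference ≈ 81.57 − 128.97 = -47.40 → -47 kt.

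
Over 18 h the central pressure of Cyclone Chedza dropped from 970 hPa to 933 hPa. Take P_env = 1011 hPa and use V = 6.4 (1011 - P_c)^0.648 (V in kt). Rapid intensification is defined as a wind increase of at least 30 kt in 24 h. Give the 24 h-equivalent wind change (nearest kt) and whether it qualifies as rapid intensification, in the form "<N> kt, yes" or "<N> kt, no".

49 kt, yes

V₁: ΔP = 41, V ≈ 6.4 × 41^0.648 ≈ 71.00 kt.
V₂: ΔP = 78, V ≈ 6.4 × 78^0.648 ≈ 107.71 kt.
ΔV over 18 h = 36.71 kt → 24 h equivalent = 36.71 × 24/18 ≈ 48.95 kt.
49 kt ≥ 30 kt ⇒ rapid intensification.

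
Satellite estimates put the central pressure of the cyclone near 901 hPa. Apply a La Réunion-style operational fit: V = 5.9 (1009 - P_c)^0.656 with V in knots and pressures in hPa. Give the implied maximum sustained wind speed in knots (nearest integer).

ΔP = 1009 − 901 = 108 hPa.
108^0.656 ≈ 21.574.
V ≈ 5.9 × 21.574 ≈ 127.3 kt.

127 kt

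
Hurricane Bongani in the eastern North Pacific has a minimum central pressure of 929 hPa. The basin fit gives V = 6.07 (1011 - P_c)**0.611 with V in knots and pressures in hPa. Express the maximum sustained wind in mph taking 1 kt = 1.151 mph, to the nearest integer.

ΔP = 1011 − 929 = 82 hPa.
V ≈ 6.07 × 82^0.611 = 6.07 × 14.769 ≈ 89.646 kt.
89.646 × 1.151 ≈ 103.18 mph → 103 mph.

103 mph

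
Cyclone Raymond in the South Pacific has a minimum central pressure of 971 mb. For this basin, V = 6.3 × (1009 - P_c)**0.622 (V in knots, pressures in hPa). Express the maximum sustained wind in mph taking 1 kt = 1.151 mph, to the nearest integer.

70 mph

ΔP = 1009 − 971 = 38 mb.
V ≈ 6.3 × 38^0.622 = 6.3 × 9.608 ≈ 60.529 kt.
60.529 × 1.151 ≈ 69.67 mph → 70 mph.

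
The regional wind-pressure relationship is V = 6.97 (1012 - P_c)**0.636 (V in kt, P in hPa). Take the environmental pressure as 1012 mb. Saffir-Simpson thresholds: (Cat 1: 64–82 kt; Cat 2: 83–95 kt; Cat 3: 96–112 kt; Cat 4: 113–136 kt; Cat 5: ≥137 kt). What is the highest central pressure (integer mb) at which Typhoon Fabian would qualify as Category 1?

Category 1 begins at V = 64 kt.
Required ΔP = (64/6.97)^(1/0.636) = 9.182^1.572 ≈ 32.66 mb.
P_c ≤ 1012 − 32.66 = 979.34, so the highest integer P_c is 979 mb.

979 mb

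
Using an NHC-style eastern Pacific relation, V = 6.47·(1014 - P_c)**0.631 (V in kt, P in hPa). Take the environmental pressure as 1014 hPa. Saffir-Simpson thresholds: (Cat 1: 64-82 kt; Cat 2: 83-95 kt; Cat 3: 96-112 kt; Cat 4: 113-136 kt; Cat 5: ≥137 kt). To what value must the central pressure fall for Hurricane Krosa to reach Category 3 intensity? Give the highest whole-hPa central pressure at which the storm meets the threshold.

942 hPa

Category 3 begins at V = 96 kt.
Required ΔP = (96/6.47)^(1/0.631) = 14.838^1.585 ≈ 71.84 hPa.
P_c ≤ 1014 − 71.84 = 942.16, so the highest integer P_c is 942 hPa.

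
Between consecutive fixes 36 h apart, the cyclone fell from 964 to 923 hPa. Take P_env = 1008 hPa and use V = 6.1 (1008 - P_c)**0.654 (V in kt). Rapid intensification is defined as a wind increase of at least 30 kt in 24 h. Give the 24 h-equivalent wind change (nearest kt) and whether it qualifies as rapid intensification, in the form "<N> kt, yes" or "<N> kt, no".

V₁: ΔP = 44, V ≈ 6.1 × 44^0.654 ≈ 72.47 kt.
V₂: ΔP = 85, V ≈ 6.1 × 85^0.654 ≈ 111.47 kt.
ΔV over 36 h = 39.00 kt → 24 h equivalent = 39.00 × 24/36 ≈ 26.00 kt.
26 kt < 30 kt ⇒ not rapid intensification.

26 kt, no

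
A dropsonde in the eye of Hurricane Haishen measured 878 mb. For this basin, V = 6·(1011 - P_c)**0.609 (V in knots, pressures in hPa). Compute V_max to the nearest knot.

118 kt

ΔP = 1011 − 878 = 133 mb.
133^0.609 ≈ 19.653.
V ≈ 6 × 19.653 ≈ 117.9 kt.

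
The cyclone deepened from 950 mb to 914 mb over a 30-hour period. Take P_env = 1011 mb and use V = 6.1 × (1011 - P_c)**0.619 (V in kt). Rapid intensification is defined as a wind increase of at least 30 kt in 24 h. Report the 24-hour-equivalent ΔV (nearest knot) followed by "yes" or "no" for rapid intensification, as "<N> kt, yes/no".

V₁: ΔP = 61, V ≈ 6.1 × 61^0.619 ≈ 77.71 kt.
V₂: ΔP = 97, V ≈ 6.1 × 97^0.619 ≈ 103.55 kt.
ΔV over 30 h = 25.84 kt → 24 h equivalent = 25.84 × 24/30 ≈ 20.67 kt.
21 kt < 30 kt ⇒ not rapid intensification.

21 kt, no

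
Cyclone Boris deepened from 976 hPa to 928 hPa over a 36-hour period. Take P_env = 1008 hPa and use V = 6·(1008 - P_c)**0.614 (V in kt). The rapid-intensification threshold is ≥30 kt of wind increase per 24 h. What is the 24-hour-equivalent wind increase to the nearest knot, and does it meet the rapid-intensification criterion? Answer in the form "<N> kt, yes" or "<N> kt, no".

25 kt, no

V₁: ΔP = 32, V ≈ 6 × 32^0.614 ≈ 50.39 kt.
V₂: ΔP = 80, V ≈ 6 × 80^0.614 ≈ 88.44 kt.
ΔV over 36 h = 38.05 kt → 24 h equivalent = 38.05 × 24/36 ≈ 25.37 kt.
25 kt < 30 kt ⇒ not rapid intensification.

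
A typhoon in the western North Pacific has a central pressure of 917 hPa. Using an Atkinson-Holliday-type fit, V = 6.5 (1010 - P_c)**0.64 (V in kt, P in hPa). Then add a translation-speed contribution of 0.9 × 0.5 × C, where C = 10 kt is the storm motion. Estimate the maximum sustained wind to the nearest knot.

123 kt

ΔP = 1010 − 917 = 93 hPa.
93^0.64 ≈ 18.190.
V ≈ 6.5 × 18.190 ≈ 118.2 kt.
Translation term: 0.9 × 0.5 × 10 = 4.5 kt.
Corrected V ≈ 122.7 kt → 123 kt.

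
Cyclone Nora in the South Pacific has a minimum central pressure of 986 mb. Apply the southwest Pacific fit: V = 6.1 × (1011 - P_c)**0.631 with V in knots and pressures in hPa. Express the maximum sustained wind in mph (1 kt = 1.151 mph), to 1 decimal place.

ΔP = 1011 − 986 = 25 mb.
V ≈ 6.1 × 25^0.631 = 6.1 × 7.623 ≈ 46.498 kt.
46.498 × 1.151 ≈ 53.52 mph → 53.5 mph.

53.5 mph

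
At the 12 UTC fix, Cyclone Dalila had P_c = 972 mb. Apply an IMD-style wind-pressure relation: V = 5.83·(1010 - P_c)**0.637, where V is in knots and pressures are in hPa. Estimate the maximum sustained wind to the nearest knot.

59 kt

ΔP = 1010 − 972 = 38 mb.
38^0.637 ≈ 10.147.
V ≈ 5.83 × 10.147 ≈ 59.2 kt.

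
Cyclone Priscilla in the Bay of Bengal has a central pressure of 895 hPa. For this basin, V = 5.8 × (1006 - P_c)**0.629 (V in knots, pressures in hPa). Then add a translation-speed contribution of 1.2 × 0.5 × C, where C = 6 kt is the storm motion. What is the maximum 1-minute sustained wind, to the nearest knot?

116 kt

ΔP = 1006 − 895 = 111 hPa.
111^0.629 ≈ 19.342.
V ≈ 5.8 × 19.342 ≈ 112.2 kt.
Translation term: 1.2 × 0.5 × 6 = 3.6 kt.
Corrected V ≈ 115.8 kt → 116 kt.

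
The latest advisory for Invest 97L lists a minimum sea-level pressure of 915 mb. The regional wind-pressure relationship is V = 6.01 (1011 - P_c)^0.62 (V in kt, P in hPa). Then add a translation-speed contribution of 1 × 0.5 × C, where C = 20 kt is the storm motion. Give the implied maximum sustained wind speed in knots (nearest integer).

112 kt

ΔP = 1011 − 915 = 96 mb.
96^0.62 ≈ 16.944.
V ≈ 6.01 × 16.944 ≈ 101.8 kt.
Translation term: 1 × 0.5 × 20 = 10 kt.
Corrected V ≈ 111.8 kt → 112 kt.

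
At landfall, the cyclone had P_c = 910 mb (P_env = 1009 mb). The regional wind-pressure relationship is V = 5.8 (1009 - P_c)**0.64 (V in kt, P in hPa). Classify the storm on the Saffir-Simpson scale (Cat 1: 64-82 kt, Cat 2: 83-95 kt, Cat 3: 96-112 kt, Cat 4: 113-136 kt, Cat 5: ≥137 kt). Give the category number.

ΔP = 1009 − 910 = 99 mb.
V ≈ 5.8 × 99^0.64 = 5.8 × 18.93 ≈ 110 kt.
110 kt falls in the Category 3 band.

3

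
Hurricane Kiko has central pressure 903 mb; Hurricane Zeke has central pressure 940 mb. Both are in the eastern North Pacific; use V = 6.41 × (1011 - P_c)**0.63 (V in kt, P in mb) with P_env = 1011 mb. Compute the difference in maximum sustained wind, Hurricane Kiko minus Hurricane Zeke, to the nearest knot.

Hurricane Kiko: ΔP = 108; V ≈ 6.41 × 108^0.63 ≈ 122.44 kt.
Hurricane Zeke: ΔP = 71; V ≈ 6.41 × 71^0.63 ≈ 94.00 kt.
Difference ≈ 122.44 − 94.00 = 28.44 → 28 kt.

28 kt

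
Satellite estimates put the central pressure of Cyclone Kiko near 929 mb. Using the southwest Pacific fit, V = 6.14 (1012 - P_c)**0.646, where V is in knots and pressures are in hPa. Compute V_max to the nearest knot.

107 kt

ΔP = 1012 − 929 = 83 mb.
83^0.646 ≈ 17.367.
V ≈ 6.14 × 17.367 ≈ 106.6 kt.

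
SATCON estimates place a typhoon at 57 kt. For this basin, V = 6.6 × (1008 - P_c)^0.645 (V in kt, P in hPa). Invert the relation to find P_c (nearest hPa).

ΔP = (V / 6.6)^(1/0.645) = (57/6.6)^1.550.
57/6.6 = 8.636; 8.636^1.550 ≈ 28.29 hPa.
P_c = 1008 − 28.29 = 979.71 ≈ 980 hPa.

980 hPa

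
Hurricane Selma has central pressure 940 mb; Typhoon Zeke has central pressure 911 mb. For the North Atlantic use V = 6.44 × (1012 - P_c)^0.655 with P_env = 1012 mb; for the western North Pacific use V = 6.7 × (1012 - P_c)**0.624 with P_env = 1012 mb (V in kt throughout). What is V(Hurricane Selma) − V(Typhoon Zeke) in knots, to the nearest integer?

Hurricane Selma: ΔP = 72; V ≈ 6.44 × 72^0.655 ≈ 106.03 kt.
Typhoon Zeke: ΔP = 101; V ≈ 6.7 × 101^0.624 ≈ 119.34 kt.
Difference ≈ 106.03 − 119.34 = -13.31 → -13 kt.

-13 kt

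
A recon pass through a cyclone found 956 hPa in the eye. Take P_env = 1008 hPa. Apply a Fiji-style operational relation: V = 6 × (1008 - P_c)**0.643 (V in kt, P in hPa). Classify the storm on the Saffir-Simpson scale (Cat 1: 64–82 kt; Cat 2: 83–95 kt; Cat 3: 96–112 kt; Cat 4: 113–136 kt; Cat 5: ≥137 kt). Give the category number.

1

ΔP = 1008 − 956 = 52 hPa.
V ≈ 6 × 52^0.643 = 6 × 12.69 ≈ 76 kt.
76 kt falls in the Category 1 band.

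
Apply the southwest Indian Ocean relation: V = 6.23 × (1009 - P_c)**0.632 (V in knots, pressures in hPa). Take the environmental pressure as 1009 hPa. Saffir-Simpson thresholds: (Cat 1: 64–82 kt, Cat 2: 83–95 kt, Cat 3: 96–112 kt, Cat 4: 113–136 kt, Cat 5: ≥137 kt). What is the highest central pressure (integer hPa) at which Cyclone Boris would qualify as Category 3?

Category 3 begins at V = 96 kt.
Required ΔP = (96/6.23)^(1/0.632) = 15.409^1.582 ≈ 75.75 hPa.
P_c ≤ 1009 − 75.75 = 933.25, so the highest integer P_c is 933 hPa.

933 hPa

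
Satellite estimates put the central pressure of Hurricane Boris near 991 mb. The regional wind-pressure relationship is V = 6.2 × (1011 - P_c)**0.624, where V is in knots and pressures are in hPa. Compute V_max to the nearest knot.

40 kt

ΔP = 1011 − 991 = 20 mb.
20^0.624 ≈ 6.484.
V ≈ 6.2 × 6.484 ≈ 40.2 kt.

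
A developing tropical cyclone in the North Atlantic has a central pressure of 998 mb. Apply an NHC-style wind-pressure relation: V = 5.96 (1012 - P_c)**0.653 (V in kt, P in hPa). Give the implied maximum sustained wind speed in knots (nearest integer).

33 kt

ΔP = 1012 − 998 = 14 mb.
14^0.653 ≈ 5.603.
V ≈ 5.96 × 5.603 ≈ 33.4 kt.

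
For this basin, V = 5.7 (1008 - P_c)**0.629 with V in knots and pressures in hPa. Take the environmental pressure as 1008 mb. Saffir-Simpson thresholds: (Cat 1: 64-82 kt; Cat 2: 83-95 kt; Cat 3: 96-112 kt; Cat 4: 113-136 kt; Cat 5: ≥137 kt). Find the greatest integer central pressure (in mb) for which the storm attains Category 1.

Category 1 begins at V = 64 kt.
Required ΔP = (64/5.7)^(1/0.629) = 11.228^1.590 ≈ 46.75 mb.
P_c ≤ 1008 − 46.75 = 961.25, so the highest integer P_c is 961 mb.

961 mb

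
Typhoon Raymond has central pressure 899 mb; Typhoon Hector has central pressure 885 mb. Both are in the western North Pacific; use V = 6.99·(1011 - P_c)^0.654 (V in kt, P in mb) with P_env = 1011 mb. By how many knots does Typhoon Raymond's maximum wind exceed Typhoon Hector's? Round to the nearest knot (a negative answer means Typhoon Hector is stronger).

Typhoon Raymond: ΔP = 112; V ≈ 6.99 × 112^0.654 ≈ 152.99 kt.
Typhoon Hector: ΔP = 126; V ≈ 6.99 × 126^0.654 ≈ 165.24 kt.
Difference ≈ 152.99 − 165.24 = -12.25 → -12 kt.

-12 kt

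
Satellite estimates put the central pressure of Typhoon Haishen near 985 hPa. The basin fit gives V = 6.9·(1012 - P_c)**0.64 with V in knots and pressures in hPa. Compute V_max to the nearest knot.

ΔP = 1012 − 985 = 27 hPa.
27^0.64 ≈ 8.243.
V ≈ 6.9 × 8.243 ≈ 56.9 kt.

57 kt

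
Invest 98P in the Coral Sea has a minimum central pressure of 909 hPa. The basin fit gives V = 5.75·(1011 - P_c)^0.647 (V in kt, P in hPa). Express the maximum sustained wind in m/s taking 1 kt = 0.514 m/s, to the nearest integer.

59 m/s

ΔP = 1011 − 909 = 102 hPa.
V ≈ 5.75 × 102^0.647 = 5.75 × 19.933 ≈ 114.613 kt.
114.613 × 0.514 ≈ 58.91 m/s → 59 m/s.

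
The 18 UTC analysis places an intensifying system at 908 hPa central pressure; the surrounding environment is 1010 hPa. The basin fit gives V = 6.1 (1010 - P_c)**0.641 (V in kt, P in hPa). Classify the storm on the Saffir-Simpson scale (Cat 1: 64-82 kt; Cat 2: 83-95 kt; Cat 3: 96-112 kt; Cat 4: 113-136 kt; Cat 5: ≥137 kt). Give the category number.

ΔP = 1010 − 908 = 102 hPa.
V ≈ 6.1 × 102^0.641 = 6.1 × 19.39 ≈ 118 kt.
118 kt falls in the Category 4 band.

4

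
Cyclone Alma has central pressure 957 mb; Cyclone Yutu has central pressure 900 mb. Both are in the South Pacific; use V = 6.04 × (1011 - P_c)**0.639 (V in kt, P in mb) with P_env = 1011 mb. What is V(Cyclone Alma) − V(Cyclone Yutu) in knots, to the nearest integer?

Cyclone Alma: ΔP = 54; V ≈ 6.04 × 54^0.639 ≈ 77.27 kt.
Cyclone Yutu: ΔP = 111; V ≈ 6.04 × 111^0.639 ≈ 122.46 kt.
Difference ≈ 77.27 − 122.46 = -45.19 → -45 kt.

-45 kt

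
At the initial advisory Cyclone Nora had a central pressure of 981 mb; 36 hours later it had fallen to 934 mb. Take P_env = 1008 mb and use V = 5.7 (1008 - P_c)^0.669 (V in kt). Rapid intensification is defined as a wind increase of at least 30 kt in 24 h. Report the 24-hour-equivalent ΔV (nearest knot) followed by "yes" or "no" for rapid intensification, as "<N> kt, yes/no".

33 kt, yes

V₁: ΔP = 27, V ≈ 5.7 × 27^0.669 ≈ 51.70 kt.
V₂: ΔP = 74, V ≈ 5.7 × 74^0.669 ≈ 101.48 kt.
ΔV over 36 h = 49.78 kt → 24 h equivalent = 49.78 × 24/36 ≈ 33.19 kt.
33 kt ≥ 30 kt ⇒ rapid intensification.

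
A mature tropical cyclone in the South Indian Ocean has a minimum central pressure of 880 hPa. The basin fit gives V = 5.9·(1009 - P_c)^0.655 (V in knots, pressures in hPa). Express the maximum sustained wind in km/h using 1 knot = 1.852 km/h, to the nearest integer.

264 km/h

ΔP = 1009 − 880 = 129 hPa.
V ≈ 5.9 × 129^0.655 = 5.9 × 24.123 ≈ 142.327 kt.
142.327 × 1.852 ≈ 263.59 km/h → 264 km/h.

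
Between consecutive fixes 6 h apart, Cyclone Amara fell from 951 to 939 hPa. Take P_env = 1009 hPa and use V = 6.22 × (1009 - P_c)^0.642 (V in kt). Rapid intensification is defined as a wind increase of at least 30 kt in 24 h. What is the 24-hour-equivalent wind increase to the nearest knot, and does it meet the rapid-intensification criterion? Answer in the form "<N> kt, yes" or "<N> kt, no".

V₁: ΔP = 58, V ≈ 6.22 × 58^0.642 ≈ 84.32 kt.
V₂: ΔP = 70, V ≈ 6.22 × 70^0.642 ≈ 95.14 kt.
ΔV over 6 h = 10.82 kt → 24 h equivalent = 10.82 × 24/6 ≈ 43.28 kt.
43 kt ≥ 30 kt ⇒ rapid intensification.

43 kt, yes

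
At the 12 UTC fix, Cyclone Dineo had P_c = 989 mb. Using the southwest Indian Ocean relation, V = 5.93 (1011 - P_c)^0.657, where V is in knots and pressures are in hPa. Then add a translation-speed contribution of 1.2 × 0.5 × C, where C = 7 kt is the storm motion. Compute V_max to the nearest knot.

ΔP = 1011 − 989 = 22 mb.
22^0.657 ≈ 7.620.
V ≈ 5.93 × 7.620 ≈ 45.2 kt.
Translation term: 1.2 × 0.5 × 7 = 4.2 kt.
Corrected V ≈ 49.4 kt → 49 kt.

49 kt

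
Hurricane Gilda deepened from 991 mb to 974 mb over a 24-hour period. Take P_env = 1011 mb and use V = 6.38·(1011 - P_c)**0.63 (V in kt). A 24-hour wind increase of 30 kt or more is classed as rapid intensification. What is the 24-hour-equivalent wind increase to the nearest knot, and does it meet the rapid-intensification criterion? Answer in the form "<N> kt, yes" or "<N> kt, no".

20 kt, no

V₁: ΔP = 20, V ≈ 6.38 × 20^0.63 ≈ 42.12 kt.
V₂: ΔP = 37, V ≈ 6.38 × 37^0.63 ≈ 62.06 kt.
ΔV over 24 h = 19.94 kt → 24 h equivalent = 19.94 × 24/24 ≈ 19.94 kt.
20 kt < 30 kt ⇒ not rapid intensification.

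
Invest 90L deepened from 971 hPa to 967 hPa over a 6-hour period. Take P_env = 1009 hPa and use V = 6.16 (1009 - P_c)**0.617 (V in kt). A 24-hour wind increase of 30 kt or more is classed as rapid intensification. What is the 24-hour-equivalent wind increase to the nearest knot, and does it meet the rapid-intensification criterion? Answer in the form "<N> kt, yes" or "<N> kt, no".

V₁: ΔP = 38, V ≈ 6.16 × 38^0.617 ≈ 58.12 kt.
V₂: ΔP = 42, V ≈ 6.16 × 42^0.617 ≈ 61.82 kt.
ΔV over 6 h = 3.70 kt → 24 h equivalent = 3.70 × 24/6 ≈ 14.80 kt.
15 kt < 30 kt ⇒ not rapid intensification.

15 kt, no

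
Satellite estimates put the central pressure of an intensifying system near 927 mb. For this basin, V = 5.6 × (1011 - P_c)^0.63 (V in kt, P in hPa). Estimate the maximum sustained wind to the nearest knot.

91 kt

ΔP = 1011 − 927 = 84 mb.
84^0.63 ≈ 16.304.
V ≈ 5.6 × 16.304 ≈ 91.3 kt.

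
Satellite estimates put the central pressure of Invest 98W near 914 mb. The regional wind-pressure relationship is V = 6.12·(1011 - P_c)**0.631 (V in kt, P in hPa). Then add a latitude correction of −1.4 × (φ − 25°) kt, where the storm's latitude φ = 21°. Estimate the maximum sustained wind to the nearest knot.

115 kt

ΔP = 1011 − 914 = 97 mb.
97^0.631 ≈ 17.933.
V ≈ 6.12 × 17.933 ≈ 109.7 kt.
Latitude correction: −1.4 × (21 − 25) = 5.6 kt.
Corrected V ≈ 115.3 kt → 115 kt.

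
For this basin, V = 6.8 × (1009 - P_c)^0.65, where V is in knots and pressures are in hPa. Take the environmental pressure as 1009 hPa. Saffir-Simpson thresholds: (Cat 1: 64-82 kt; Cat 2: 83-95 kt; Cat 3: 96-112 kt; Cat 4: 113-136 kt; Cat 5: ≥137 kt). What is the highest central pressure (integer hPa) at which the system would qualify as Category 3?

Category 3 begins at V = 96 kt.
Required ΔP = (96/6.8)^(1/0.65) = 14.118^1.538 ≈ 58.73 hPa.
P_c ≤ 1009 − 58.73 = 950.27, so the highest integer P_c is 950 hPa.

950 hPa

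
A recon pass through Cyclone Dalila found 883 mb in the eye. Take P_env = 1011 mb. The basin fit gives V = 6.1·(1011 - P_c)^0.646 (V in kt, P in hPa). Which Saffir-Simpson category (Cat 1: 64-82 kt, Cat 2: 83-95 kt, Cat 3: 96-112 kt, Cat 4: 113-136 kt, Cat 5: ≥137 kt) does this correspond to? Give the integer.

5

ΔP = 1011 − 883 = 128 mb.
V ≈ 6.1 × 128^0.646 = 6.1 × 22.98 ≈ 140 kt.
140 kt falls in the Category 5 band.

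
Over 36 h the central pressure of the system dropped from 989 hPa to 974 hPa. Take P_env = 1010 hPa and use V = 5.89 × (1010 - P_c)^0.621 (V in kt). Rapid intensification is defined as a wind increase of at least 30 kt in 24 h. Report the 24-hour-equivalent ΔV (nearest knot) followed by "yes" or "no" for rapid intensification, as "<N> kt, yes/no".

V₁: ΔP = 21, V ≈ 5.89 × 21^0.621 ≈ 39.01 kt.
V₂: ΔP = 36, V ≈ 5.89 × 36^0.621 ≈ 54.52 kt.
ΔV over 36 h = 15.51 kt → 24 h equivalent = 15.51 × 24/36 ≈ 10.34 kt.
10 kt < 30 kt ⇒ not rapid intensification.

10 kt, no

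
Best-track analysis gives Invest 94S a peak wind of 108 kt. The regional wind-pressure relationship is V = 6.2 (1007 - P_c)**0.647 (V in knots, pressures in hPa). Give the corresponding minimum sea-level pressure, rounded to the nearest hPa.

ΔP = (V / 6.2)^(1/0.647) = (108/6.2)^1.546.
108/6.2 = 17.419; 17.419^1.546 ≈ 82.82 hPa.
P_c = 1007 − 82.82 = 924.18 ≈ 924 hPa.

924 hPa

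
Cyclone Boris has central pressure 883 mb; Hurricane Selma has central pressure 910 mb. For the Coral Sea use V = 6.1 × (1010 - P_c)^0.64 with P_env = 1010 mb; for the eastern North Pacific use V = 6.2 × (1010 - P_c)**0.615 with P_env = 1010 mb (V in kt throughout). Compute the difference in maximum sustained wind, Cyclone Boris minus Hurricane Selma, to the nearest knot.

Cyclone Boris: ΔP = 127; V ≈ 6.1 × 127^0.64 ≈ 135.45 kt.
Hurricane Selma: ΔP = 100; V ≈ 6.2 × 100^0.615 ≈ 105.29 kt.
Difference ≈ 135.45 − 105.29 = 30.16 → 30 kt.

30 kt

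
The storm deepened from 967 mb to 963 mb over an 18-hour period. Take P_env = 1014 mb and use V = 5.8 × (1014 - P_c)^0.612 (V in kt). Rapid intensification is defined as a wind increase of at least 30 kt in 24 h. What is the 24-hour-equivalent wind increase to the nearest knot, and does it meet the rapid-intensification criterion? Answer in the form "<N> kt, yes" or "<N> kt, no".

4 kt, no

V₁: ΔP = 47, V ≈ 5.8 × 47^0.612 ≈ 61.20 kt.
V₂: ΔP = 51, V ≈ 5.8 × 51^0.612 ≈ 64.34 kt.
ΔV over 18 h = 3.14 kt → 24 h equivalent = 3.14 × 24/18 ≈ 4.19 kt.
4 kt < 30 kt ⇒ not rapid intensification.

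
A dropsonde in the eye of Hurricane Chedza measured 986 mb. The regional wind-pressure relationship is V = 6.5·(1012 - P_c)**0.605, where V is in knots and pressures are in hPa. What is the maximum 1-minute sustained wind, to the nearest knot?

47 kt

ΔP = 1012 − 986 = 26 mb.
26^0.605 ≈ 7.179.
V ≈ 6.5 × 7.179 ≈ 46.7 kt.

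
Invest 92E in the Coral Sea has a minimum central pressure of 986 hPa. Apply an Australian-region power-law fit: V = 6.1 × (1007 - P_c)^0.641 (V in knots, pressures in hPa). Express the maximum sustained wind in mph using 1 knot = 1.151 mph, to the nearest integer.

49 mph

ΔP = 1007 − 986 = 21 hPa.
V ≈ 6.1 × 21^0.641 = 6.1 × 7.040 ≈ 42.941 kt.
42.941 × 1.151 ≈ 49.43 mph → 49 mph.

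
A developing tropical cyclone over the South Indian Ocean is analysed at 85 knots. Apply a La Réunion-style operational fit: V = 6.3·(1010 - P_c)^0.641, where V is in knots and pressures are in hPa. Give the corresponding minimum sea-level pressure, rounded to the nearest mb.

952 mb

ΔP = (V / 6.3)^(1/0.641) = (85/6.3)^1.560.
85/6.3 = 13.492; 13.492^1.560 ≈ 57.94 mb.
P_c = 1010 − 57.94 = 952.06 ≈ 952 mb.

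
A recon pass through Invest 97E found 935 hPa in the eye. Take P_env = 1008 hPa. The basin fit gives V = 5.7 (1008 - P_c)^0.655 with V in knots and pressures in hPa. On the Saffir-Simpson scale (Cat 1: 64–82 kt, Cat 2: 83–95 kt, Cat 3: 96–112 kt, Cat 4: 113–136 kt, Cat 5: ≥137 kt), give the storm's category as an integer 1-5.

ΔP = 1008 − 935 = 73 hPa.
V ≈ 5.7 × 73^0.655 = 5.7 × 16.61 ≈ 95 kt.
95 kt falls in the Category 2 band.

2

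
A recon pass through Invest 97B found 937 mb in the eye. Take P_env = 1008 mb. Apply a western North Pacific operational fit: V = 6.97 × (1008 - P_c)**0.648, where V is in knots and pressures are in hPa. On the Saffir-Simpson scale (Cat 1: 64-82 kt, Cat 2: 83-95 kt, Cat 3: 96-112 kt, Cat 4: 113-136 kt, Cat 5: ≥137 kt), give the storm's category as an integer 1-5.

ΔP = 1008 − 937 = 71 mb.
V ≈ 6.97 × 71^0.648 = 6.97 × 15.83 ≈ 110 kt.
110 kt falls in the Category 3 band.

3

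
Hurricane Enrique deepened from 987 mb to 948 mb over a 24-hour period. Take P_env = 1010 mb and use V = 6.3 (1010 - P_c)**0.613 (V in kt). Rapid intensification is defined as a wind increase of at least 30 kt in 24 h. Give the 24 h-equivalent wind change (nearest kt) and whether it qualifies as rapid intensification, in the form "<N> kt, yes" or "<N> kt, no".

V₁: ΔP = 23, V ≈ 6.3 × 23^0.613 ≈ 43.06 kt.
V₂: ΔP = 62, V ≈ 6.3 × 62^0.613 ≈ 79.08 kt.
ΔV over 24 h = 36.02 kt → 24 h equivalent = 36.02 × 24/24 ≈ 36.02 kt.
36 kt ≥ 30 kt ⇒ rapid intensification.

36 kt, yes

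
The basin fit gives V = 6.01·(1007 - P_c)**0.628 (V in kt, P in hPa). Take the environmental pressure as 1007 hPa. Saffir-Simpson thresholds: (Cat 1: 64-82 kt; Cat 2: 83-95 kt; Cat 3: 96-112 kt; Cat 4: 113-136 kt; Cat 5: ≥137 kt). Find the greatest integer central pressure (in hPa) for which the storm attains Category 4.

900 hPa

Category 4 begins at V = 113 kt.
Required ΔP = (113/6.01)^(1/0.628) = 18.802^1.592 ≈ 106.90 hPa.
P_c ≤ 1007 − 106.90 = 900.10, so the highest integer P_c is 900 hPa.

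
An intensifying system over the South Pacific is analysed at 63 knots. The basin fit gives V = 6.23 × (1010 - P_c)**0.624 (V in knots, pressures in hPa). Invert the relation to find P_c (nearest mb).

ΔP = (V / 6.23)^(1/0.624) = (63/6.23)^1.603.
63/6.23 = 10.112; 10.112^1.603 ≈ 40.77 mb.
P_c = 1010 − 40.77 = 969.23 ≈ 969 mb.

969 mb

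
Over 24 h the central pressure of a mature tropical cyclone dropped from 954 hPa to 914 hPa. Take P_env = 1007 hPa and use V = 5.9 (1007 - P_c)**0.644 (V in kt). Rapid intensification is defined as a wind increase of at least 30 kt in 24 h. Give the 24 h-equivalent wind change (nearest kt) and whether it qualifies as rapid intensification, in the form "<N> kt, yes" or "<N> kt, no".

V₁: ΔP = 53, V ≈ 5.9 × 53^0.644 ≈ 76.08 kt.
V₂: ΔP = 93, V ≈ 5.9 × 93^0.644 ≈ 109.28 kt.
ΔV over 24 h = 33.20 kt → 24 h equivalent = 33.20 × 24/24 ≈ 33.20 kt.
33 kt ≥ 30 kt ⇒ rapid intensification.

33 kt, yes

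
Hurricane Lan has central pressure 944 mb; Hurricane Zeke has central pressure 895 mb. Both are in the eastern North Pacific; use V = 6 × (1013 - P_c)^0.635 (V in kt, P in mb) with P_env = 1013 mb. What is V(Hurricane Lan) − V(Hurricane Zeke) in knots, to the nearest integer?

Hurricane Lan: ΔP = 69; V ≈ 6 × 69^0.635 ≈ 88.27 kt.
Hurricane Zeke: ΔP = 118; V ≈ 6 × 118^0.635 ≈ 124.11 kt.
Difference ≈ 88.27 − 124.11 = -35.84 → -36 kt.

-36 kt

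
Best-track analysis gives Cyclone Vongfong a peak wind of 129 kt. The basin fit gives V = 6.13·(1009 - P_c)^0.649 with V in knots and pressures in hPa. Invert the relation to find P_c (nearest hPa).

900 hPa

ΔP = (V / 6.13)^(1/0.649) = (129/6.13)^1.541.
129/6.13 = 21.044; 21.044^1.541 ≈ 109.33 hPa.
P_c = 1009 − 109.33 = 899.67 ≈ 900 hPa.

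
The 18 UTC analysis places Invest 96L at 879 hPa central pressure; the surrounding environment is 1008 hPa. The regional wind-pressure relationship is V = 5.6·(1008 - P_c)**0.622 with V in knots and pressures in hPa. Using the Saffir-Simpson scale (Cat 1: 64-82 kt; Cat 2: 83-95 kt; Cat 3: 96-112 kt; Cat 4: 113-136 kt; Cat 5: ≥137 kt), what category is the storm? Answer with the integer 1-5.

ΔP = 1008 − 879 = 129 hPa.
V ≈ 5.6 × 129^0.622 = 5.6 × 20.55 ≈ 115 kt.
115 kt falls in the Category 4 band.

4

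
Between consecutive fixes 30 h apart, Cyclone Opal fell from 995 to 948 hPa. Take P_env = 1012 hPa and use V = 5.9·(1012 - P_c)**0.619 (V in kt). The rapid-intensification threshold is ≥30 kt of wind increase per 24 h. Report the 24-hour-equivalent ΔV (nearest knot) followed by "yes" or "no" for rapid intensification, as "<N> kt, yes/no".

V₁: ΔP = 17, V ≈ 5.9 × 17^0.619 ≈ 34.08 kt.
V₂: ΔP = 64, V ≈ 5.9 × 64^0.619 ≈ 77.42 kt.
ΔV over 30 h = 43.34 kt → 24 h equivalent = 43.34 × 24/30 ≈ 34.67 kt.
35 kt ≥ 30 kt ⇒ rapid intensification.

35 kt, yes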